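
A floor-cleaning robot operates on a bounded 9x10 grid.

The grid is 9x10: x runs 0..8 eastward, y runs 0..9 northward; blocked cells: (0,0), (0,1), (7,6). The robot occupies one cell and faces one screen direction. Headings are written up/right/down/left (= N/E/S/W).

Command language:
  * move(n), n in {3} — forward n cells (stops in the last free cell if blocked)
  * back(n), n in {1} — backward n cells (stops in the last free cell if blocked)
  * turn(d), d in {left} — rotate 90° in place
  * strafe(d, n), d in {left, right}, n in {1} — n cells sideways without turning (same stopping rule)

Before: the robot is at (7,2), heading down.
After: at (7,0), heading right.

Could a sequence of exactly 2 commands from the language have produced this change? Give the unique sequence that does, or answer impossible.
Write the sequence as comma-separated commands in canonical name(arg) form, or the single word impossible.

move(3), turn(left)

key: running turn(left) before move(3) would end elsewhere — order is forced
t0: at (7,2), heading down
step 1 (move(3)): at (7,0), heading down
step 2 (turn(left)): at (7,0), heading right
no rival 2-sequence matches.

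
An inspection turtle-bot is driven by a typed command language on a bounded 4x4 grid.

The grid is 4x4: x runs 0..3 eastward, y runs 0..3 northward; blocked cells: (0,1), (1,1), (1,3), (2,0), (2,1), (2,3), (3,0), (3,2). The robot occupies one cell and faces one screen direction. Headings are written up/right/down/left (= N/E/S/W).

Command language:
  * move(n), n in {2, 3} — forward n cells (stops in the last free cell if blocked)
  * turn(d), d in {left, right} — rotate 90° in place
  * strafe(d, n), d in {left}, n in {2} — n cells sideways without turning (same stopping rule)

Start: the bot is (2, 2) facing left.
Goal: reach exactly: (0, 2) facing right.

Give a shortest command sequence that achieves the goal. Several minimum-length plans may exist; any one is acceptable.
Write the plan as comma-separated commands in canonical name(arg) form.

t0: (2, 2) facing left
t=1 turn(right) ⇒ (2, 2) facing up
t=2 strafe(left, 2) ⇒ (0, 2) facing up
t=3 turn(right) ⇒ (0, 2) facing right
shorter routes all fall short; 3 is best.

turn(right), strafe(left, 2), turn(right)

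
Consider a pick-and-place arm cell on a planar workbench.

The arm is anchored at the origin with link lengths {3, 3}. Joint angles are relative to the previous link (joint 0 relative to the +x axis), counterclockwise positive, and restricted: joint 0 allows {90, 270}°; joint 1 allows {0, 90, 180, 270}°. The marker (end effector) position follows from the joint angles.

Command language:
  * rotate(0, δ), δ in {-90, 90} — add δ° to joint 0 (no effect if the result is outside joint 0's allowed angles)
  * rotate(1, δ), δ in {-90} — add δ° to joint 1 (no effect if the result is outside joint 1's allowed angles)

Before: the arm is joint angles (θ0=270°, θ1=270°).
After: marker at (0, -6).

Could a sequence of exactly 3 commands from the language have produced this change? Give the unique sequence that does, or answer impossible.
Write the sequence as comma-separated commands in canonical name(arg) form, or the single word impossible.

start: joint angles (θ0=270°, θ1=270°)
t=1 rotate(1, -90) ⇒ joint angles (θ0=270°, θ1=180°)
t=2 rotate(1, -90) ⇒ joint angles (θ0=270°, θ1=90°)
t=3 rotate(1, -90) ⇒ joint angles (θ0=270°, θ1=0°)
no rival 3-sequence matches.

rotate(1, -90), rotate(1, -90), rotate(1, -90)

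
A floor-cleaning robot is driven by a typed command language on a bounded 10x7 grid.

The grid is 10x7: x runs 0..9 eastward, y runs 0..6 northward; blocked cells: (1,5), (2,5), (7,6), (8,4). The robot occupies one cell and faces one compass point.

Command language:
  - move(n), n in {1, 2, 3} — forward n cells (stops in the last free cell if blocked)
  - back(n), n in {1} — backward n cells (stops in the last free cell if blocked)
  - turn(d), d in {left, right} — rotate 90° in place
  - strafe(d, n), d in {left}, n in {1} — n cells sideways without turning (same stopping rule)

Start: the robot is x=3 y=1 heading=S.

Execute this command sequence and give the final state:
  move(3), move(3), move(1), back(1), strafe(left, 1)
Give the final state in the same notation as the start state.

x=4 y=1 heading=S

initial: x=3 y=1 heading=S
step 1 (move(3)): x=3 y=0 heading=S
step 2 (move(3)): x=3 y=0 heading=S
step 3 (move(1)): x=3 y=0 heading=S
step 4 (back(1)): x=3 y=1 heading=S
step 5 (strafe(left, 1)): x=4 y=1 heading=S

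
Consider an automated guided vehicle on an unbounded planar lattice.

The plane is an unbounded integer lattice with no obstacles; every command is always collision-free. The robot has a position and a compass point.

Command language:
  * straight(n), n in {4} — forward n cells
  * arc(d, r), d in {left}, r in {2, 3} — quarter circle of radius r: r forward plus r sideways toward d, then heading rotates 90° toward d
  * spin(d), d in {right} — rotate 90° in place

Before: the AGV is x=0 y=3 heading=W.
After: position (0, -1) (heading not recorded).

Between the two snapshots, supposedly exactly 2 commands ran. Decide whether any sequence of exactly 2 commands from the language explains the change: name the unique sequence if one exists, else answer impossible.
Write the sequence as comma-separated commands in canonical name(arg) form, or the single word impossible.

arc(left, 2), arc(left, 2)

begin: x=0 y=3 heading=W
step 1 (arc(left, 2)): x=-2 y=1 heading=S
step 2 (arc(left, 2)): x=0 y=-1 heading=E
all 16 alternatives checked — unique.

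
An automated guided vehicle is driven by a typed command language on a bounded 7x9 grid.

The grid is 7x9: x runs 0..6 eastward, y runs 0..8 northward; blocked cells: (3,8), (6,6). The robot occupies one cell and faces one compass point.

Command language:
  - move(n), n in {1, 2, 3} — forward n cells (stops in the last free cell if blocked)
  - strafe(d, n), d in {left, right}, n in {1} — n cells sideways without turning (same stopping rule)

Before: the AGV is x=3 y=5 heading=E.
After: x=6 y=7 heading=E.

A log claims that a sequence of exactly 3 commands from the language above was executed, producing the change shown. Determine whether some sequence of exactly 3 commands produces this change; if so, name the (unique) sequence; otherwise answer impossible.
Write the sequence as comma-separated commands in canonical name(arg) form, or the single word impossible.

key: heading stays E — no command in the sequence turns
initial: x=3 y=5 heading=E
t=1 strafe(left, 1) ⇒ x=3 y=6 heading=E
t=2 strafe(left, 1) ⇒ x=3 y=7 heading=E
t=3 move(3) ⇒ x=6 y=7 heading=E
no rival 3-sequence matches.

strafe(left, 1), strafe(left, 1), move(3)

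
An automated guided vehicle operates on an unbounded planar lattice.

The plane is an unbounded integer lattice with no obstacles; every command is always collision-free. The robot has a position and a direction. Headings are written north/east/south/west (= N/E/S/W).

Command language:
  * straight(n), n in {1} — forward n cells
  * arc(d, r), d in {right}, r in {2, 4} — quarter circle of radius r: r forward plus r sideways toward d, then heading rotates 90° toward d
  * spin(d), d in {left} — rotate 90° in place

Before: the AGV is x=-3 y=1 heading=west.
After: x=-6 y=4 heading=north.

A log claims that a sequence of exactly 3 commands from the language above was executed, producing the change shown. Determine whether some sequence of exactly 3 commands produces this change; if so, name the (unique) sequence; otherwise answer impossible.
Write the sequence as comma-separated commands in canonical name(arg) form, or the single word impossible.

straight(1), arc(right, 2), straight(1)

key: cell and facing (now N) both changed — the 3 commands mix motion and turning
t0: x=-3 y=1 heading=west
step 1 (straight(1)): x=-4 y=1 heading=west
step 2 (arc(right, 2)): x=-6 y=3 heading=north
step 3 (straight(1)): x=-6 y=4 heading=north
uniquely the one of 64 3-step routes that fits.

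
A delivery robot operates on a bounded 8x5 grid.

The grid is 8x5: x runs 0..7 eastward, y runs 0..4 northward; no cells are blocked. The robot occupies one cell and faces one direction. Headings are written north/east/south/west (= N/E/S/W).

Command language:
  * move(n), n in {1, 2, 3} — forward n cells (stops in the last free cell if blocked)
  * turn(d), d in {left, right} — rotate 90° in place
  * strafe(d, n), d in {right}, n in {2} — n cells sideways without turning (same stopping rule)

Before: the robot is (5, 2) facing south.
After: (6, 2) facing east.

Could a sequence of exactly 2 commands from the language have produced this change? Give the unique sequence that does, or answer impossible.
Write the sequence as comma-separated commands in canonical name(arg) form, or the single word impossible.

turn(left), move(1)

key: cell and facing (now E) both changed — the 2 commands mix motion and turning
begin: (5, 2) facing south
1. turn(left) → (5, 2) facing east
2. move(1) → (6, 2) facing east
no other 2-command option fits: unique.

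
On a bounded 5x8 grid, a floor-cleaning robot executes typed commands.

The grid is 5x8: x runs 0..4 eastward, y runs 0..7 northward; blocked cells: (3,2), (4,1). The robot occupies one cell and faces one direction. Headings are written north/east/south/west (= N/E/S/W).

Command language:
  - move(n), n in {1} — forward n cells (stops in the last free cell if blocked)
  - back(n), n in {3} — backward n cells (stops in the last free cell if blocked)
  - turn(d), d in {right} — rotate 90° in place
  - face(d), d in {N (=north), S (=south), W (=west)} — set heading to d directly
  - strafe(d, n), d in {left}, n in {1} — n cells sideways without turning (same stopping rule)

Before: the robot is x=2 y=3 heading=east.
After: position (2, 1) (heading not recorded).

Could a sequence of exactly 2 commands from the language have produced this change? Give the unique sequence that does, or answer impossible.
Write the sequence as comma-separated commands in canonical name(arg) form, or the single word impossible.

checked all 2-command options: none fits.

impossible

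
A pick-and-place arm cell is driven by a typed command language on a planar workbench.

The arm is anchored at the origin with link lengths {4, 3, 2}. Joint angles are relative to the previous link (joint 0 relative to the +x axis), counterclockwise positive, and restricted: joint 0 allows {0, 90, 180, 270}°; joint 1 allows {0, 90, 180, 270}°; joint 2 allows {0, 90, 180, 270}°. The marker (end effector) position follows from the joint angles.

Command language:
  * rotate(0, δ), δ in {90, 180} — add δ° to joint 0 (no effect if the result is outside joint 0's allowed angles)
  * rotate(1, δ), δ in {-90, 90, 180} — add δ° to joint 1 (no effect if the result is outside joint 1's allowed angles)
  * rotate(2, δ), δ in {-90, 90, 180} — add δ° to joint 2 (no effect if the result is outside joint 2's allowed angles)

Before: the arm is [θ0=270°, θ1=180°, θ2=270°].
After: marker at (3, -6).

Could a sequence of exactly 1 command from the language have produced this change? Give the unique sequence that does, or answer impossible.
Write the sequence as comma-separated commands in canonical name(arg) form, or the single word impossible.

start: [θ0=270°, θ1=180°, θ2=270°]
t=1 rotate(1, -90) ⇒ [θ0=270°, θ1=90°, θ2=270°]
no rival 1-sequence matches.

rotate(1, -90)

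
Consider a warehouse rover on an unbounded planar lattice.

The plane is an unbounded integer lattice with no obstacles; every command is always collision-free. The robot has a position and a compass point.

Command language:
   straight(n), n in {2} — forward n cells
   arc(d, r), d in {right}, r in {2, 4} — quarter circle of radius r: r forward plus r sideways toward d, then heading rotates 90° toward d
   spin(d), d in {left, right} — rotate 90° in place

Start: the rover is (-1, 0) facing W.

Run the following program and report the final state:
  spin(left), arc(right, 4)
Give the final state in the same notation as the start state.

from: (-1, 0) facing W
[1] after spin(left): (-1, 0) facing S
[2] after arc(right, 4): (-5, -4) facing W

(-5, -4) facing W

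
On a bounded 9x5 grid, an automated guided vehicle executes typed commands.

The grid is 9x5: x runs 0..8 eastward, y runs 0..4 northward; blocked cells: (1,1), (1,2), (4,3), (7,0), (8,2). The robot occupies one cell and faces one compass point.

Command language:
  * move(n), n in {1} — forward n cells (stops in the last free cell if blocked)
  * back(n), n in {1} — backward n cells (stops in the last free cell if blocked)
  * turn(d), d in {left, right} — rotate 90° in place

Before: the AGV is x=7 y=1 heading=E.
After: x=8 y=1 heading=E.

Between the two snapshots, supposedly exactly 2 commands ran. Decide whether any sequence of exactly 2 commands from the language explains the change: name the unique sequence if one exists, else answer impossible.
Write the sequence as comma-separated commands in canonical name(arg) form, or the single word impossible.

move(1), move(1)

key: the second move(1) runs into the grid edge before its full distance
initial: x=7 y=1 heading=E
[1] after move(1): x=8 y=1 heading=E
[2] after move(1): x=8 y=1 heading=E
no other 2-command option fits: unique.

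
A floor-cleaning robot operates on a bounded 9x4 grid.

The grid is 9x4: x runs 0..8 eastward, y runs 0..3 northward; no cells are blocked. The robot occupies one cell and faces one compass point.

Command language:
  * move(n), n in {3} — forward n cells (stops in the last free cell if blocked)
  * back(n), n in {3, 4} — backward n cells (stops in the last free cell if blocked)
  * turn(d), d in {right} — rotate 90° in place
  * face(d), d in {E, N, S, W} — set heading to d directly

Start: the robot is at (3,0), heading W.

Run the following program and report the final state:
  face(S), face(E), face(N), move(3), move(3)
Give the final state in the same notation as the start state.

from: at (3,0), heading W
step 1 (face(S)): at (3,0), heading S
step 2 (face(E)): at (3,0), heading E
step 3 (face(N)): at (3,0), heading N
step 4 (move(3)): at (3,3), heading N
step 5 (move(3)): at (3,3), heading N

at (3,3), heading N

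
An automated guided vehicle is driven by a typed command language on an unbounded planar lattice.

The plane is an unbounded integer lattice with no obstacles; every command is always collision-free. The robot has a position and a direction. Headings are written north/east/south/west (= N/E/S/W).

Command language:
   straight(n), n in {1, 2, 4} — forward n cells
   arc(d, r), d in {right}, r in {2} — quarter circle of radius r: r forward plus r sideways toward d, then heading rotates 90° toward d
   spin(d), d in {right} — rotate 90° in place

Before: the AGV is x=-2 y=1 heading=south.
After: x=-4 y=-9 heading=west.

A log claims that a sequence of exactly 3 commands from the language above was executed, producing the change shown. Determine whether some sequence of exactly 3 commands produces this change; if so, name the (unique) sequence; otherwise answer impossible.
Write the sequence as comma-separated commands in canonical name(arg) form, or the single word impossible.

key: running arc(right, 2) before straight(4) would end elsewhere — order is forced
begin: x=-2 y=1 heading=south
[1] after straight(4): x=-2 y=-3 heading=south
[2] after straight(4): x=-2 y=-7 heading=south
[3] after arc(right, 2): x=-4 y=-9 heading=west
uniquely the one of 125 3-step routes that fits.

straight(4), straight(4), arc(right, 2)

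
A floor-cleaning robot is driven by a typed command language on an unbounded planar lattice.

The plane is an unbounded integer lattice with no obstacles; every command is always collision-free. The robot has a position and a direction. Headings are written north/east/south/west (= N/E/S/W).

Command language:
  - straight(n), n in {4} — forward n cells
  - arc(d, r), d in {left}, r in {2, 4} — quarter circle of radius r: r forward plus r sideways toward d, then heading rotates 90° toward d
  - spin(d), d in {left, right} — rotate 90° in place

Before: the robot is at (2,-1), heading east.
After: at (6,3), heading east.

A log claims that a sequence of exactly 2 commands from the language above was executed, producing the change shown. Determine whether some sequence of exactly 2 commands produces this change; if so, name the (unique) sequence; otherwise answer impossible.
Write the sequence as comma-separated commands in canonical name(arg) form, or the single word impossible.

arc(left, 4), spin(right)

key: still facing E at the end — net rotation zero over 2 steps
t0: at (2,-1), heading east
t=1 arc(left, 4) ⇒ at (6,3), heading north
t=2 spin(right) ⇒ at (6,3), heading east
all 25 alternatives checked — unique.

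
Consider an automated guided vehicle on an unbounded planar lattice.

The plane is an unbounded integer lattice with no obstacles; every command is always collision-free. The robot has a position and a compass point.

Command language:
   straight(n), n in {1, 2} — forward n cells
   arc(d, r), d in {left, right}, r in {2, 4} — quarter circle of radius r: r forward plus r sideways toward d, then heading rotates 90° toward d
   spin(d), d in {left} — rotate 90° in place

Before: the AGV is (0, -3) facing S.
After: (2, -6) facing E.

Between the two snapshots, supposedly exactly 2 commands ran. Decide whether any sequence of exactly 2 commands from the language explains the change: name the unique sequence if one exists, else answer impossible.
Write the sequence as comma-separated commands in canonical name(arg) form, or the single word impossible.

straight(1), arc(left, 2)

key: cell and facing (now E) both changed — the 2 commands mix motion and turning
t0: (0, -3) facing S
[1] after straight(1): (0, -4) facing S
[2] after arc(left, 2): (2, -6) facing E
uniquely the one of 49 2-step routes that fits.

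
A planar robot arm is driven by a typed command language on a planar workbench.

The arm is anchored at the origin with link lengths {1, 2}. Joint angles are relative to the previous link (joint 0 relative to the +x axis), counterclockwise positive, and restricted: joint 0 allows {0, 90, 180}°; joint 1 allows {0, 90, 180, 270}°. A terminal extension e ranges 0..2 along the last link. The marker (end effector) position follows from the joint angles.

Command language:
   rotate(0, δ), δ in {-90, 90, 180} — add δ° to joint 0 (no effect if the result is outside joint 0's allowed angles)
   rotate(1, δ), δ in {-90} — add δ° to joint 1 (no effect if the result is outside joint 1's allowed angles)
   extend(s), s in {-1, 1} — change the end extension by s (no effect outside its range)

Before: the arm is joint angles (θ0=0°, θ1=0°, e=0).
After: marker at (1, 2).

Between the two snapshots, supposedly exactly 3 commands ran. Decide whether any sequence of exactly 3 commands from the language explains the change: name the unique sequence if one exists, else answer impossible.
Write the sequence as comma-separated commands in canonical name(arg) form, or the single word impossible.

rotate(1, -90), rotate(1, -90), rotate(1, -90)

from: joint angles (θ0=0°, θ1=0°, e=0)
t=1 rotate(1, -90) ⇒ joint angles (θ0=0°, θ1=270°, e=0)
t=2 rotate(1, -90) ⇒ joint angles (θ0=0°, θ1=180°, e=0)
t=3 rotate(1, -90) ⇒ joint angles (θ0=0°, θ1=90°, e=0)
no rival 3-sequence matches.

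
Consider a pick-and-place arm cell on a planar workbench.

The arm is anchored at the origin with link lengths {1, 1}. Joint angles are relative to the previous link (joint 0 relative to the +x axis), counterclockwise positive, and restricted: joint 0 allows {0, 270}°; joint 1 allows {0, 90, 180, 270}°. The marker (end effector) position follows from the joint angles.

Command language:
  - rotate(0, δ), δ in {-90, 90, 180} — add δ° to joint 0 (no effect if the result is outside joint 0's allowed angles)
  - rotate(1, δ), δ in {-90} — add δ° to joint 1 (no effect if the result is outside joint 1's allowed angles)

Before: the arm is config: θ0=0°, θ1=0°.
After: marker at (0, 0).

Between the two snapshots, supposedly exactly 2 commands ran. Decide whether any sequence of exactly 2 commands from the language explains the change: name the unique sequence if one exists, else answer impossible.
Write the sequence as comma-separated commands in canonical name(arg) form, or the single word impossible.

from: config: θ0=0°, θ1=0°
[1] after rotate(1, -90): config: θ0=0°, θ1=270°
[2] after rotate(1, -90): config: θ0=0°, θ1=180°
no other 2-command option fits: unique.

rotate(1, -90), rotate(1, -90)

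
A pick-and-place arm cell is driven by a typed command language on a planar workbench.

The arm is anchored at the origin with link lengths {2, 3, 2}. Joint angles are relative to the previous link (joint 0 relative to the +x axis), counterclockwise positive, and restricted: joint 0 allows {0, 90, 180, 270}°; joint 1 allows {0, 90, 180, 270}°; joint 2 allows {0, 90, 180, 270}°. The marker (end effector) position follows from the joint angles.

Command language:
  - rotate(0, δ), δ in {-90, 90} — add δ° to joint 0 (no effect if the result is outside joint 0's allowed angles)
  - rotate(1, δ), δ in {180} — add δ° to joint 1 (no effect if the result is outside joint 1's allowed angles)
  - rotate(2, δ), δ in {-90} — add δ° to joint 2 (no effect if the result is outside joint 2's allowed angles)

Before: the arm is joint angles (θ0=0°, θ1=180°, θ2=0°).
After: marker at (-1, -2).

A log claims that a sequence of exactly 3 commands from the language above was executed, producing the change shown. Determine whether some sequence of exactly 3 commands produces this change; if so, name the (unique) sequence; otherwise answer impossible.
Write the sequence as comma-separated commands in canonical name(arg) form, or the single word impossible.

from: joint angles (θ0=0°, θ1=180°, θ2=0°)
step 1 (rotate(2, -90)): joint angles (θ0=0°, θ1=180°, θ2=270°)
step 2 (rotate(2, -90)): joint angles (θ0=0°, θ1=180°, θ2=180°)
step 3 (rotate(2, -90)): joint angles (θ0=0°, θ1=180°, θ2=90°)
no rival 3-sequence matches.

rotate(2, -90), rotate(2, -90), rotate(2, -90)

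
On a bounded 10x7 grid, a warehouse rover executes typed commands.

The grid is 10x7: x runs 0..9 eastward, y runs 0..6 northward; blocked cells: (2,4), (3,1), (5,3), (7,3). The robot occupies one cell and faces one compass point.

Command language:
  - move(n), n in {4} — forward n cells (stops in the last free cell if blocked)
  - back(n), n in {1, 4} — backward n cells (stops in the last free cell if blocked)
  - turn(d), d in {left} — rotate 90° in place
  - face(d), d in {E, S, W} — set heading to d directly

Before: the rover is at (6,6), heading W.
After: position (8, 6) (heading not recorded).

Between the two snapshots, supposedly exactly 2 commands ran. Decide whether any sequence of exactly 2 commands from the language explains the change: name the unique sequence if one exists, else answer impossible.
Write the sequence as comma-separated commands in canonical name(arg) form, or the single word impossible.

back(1), back(1)

begin: at (6,6), heading W
t=1 back(1) ⇒ at (7,6), heading W
t=2 back(1) ⇒ at (8,6), heading W
no other 2-command option fits: unique.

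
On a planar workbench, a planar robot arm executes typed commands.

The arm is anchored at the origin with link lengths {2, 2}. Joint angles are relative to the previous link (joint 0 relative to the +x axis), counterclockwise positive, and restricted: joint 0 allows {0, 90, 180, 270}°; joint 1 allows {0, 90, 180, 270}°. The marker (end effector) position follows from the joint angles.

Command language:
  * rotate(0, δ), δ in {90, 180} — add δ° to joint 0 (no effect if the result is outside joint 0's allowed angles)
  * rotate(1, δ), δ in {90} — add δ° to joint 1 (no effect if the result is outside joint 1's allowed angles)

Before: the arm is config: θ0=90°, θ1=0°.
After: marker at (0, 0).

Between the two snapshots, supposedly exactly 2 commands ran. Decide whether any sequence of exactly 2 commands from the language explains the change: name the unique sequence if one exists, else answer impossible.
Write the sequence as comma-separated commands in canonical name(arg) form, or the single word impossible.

initial: config: θ0=90°, θ1=0°
t=1 rotate(1, 90) ⇒ config: θ0=90°, θ1=90°
t=2 rotate(1, 90) ⇒ config: θ0=90°, θ1=180°
all 9 alternatives checked — unique.

rotate(1, 90), rotate(1, 90)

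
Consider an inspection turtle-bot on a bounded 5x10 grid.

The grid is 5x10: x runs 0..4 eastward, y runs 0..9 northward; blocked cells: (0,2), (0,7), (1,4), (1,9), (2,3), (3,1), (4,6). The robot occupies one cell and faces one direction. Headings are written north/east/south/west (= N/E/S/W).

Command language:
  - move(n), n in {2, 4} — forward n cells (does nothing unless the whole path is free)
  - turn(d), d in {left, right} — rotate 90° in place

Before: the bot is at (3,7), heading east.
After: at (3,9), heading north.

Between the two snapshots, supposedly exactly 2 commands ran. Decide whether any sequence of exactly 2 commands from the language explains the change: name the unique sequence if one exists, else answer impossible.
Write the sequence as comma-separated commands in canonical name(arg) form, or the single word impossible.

key: position moved to (3,9) AND the heading swung to N — translation plus rotation needed
initial: at (3,7), heading east
[1] after turn(left): at (3,7), heading north
[2] after move(2): at (3,9), heading north
no rival 2-sequence matches.

turn(left), move(2)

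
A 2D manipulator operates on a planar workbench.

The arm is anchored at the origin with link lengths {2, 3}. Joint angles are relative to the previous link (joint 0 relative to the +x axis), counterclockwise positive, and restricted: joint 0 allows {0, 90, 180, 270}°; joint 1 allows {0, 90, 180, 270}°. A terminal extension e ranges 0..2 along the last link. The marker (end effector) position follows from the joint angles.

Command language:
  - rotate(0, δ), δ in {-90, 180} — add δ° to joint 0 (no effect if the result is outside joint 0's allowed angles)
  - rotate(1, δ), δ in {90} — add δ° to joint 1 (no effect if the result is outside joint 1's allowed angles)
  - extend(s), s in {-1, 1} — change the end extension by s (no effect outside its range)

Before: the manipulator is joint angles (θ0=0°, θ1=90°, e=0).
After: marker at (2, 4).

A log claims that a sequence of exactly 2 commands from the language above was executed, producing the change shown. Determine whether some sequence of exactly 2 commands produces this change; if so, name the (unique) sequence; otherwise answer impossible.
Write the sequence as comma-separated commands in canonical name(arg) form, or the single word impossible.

key: order matters: swapping extend(-1) and extend(1) lands elsewhere
start: joint angles (θ0=0°, θ1=90°, e=0)
1. extend(-1) → joint angles (θ0=0°, θ1=90°, e=0)
2. extend(1) → joint angles (θ0=0°, θ1=90°, e=1)
all 25 alternatives checked — unique.

extend(-1), extend(1)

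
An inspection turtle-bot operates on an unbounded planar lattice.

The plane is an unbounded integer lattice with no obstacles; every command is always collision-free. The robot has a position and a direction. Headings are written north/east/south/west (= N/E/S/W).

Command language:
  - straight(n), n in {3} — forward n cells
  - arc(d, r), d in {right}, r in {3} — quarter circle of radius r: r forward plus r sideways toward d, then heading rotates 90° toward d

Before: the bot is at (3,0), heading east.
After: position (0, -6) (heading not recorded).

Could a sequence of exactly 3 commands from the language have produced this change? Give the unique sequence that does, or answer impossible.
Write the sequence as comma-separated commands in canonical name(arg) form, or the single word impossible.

arc(right, 3), arc(right, 3), straight(3)

key: running straight(3) before arc(right, 3) would end elsewhere — order is forced
from: at (3,0), heading east
t=1 arc(right, 3) ⇒ at (6,-3), heading south
t=2 arc(right, 3) ⇒ at (3,-6), heading west
t=3 straight(3) ⇒ at (0,-6), heading west
all 8 alternatives checked — unique.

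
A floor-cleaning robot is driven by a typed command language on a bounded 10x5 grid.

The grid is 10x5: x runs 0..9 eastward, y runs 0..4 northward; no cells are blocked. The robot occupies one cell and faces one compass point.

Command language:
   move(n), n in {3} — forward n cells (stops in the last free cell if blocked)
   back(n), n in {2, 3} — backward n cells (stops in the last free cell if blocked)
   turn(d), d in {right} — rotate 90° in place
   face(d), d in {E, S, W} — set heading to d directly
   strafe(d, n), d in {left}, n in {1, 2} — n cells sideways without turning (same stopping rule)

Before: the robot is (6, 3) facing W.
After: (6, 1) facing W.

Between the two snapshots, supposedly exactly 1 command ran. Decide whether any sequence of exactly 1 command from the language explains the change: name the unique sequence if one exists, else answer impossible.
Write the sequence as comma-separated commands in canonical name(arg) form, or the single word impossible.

strafe(left, 2)

key: still facing W — the one step turns nothing
t0: (6, 3) facing W
[1] after strafe(left, 2): (6, 1) facing W
no other 1-command option fits: unique.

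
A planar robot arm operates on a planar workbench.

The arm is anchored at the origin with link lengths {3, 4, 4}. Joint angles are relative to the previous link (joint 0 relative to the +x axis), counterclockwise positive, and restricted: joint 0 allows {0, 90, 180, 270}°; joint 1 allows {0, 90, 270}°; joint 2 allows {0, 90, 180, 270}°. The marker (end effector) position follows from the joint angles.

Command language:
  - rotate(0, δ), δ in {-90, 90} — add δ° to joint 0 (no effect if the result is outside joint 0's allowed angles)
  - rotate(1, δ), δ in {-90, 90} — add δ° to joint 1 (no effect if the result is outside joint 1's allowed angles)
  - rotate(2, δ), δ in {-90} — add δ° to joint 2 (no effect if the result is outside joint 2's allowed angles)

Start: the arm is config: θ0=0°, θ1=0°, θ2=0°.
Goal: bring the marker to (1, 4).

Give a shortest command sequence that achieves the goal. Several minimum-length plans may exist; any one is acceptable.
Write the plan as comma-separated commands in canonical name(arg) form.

rotate(0, 90), rotate(0, 90), rotate(1, -90), rotate(2, -90)

initial: config: θ0=0°, θ1=0°, θ2=0°
[1] after rotate(0, 90): config: θ0=90°, θ1=0°, θ2=0°
[2] after rotate(0, 90): config: θ0=180°, θ1=0°, θ2=0°
[3] after rotate(1, -90): config: θ0=180°, θ1=270°, θ2=0°
[4] after rotate(2, -90): config: θ0=180°, θ1=270°, θ2=270°
nothing shorter than 4 reaches the goal.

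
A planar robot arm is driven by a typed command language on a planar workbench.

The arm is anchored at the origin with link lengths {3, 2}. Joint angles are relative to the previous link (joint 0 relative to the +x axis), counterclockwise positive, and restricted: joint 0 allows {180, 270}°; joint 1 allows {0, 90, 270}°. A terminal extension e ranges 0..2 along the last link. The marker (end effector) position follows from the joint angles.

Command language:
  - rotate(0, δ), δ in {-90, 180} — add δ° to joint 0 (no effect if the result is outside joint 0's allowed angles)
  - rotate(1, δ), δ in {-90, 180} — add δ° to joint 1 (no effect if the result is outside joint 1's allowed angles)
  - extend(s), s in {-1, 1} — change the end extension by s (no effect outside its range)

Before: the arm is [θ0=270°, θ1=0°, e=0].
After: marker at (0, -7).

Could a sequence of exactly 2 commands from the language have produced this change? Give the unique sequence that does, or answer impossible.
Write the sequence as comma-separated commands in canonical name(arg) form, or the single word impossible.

start: [θ0=270°, θ1=0°, e=0]
step 1 (extend(1)): [θ0=270°, θ1=0°, e=1]
step 2 (extend(1)): [θ0=270°, θ1=0°, e=2]
no other 2-command option fits: unique.

extend(1), extend(1)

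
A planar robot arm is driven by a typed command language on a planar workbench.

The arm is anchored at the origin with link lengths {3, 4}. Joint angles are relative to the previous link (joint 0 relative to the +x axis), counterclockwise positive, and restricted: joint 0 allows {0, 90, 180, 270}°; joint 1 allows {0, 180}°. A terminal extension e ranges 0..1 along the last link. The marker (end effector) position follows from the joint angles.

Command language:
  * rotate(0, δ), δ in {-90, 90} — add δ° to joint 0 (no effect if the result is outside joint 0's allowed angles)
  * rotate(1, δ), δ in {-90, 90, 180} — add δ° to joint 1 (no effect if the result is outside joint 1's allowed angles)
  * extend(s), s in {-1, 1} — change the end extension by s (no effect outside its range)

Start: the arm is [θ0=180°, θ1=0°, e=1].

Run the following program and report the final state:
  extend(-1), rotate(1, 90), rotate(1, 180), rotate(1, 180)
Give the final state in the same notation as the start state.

[θ0=180°, θ1=0°, e=0]

start: [θ0=180°, θ1=0°, e=1]
step 1 (extend(-1)): [θ0=180°, θ1=0°, e=0]
step 2 (rotate(1, 90)): [θ0=180°, θ1=0°, e=0]
step 3 (rotate(1, 180)): [θ0=180°, θ1=180°, e=0]
step 4 (rotate(1, 180)): [θ0=180°, θ1=0°, e=0]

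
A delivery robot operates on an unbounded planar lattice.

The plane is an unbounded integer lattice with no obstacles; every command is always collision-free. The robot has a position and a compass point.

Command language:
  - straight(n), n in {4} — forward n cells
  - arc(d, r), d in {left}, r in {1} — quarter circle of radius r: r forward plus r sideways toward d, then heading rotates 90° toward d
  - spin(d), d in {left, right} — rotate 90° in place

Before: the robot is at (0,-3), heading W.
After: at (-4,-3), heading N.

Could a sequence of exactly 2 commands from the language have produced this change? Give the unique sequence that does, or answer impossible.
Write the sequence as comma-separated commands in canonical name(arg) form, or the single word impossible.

straight(4), spin(right)

key: order matters: swapping straight(4) and spin(right) lands elsewhere
start: at (0,-3), heading W
t=1 straight(4) ⇒ at (-4,-3), heading W
t=2 spin(right) ⇒ at (-4,-3), heading N
no other 2-command option fits: unique.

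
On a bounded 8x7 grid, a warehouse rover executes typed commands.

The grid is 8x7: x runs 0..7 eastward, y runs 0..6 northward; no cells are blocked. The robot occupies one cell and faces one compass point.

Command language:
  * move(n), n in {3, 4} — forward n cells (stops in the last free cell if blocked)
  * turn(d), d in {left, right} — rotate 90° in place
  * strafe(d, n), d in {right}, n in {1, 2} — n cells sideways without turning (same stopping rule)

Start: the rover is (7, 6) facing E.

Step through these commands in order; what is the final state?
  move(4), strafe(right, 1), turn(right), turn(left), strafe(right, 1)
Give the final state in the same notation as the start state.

start: (7, 6) facing E
[1] after move(4): (7, 6) facing E
[2] after strafe(right, 1): (7, 5) facing E
[3] after turn(right): (7, 5) facing S
[4] after turn(left): (7, 5) facing E
[5] after strafe(right, 1): (7, 4) facing E

(7, 4) facing E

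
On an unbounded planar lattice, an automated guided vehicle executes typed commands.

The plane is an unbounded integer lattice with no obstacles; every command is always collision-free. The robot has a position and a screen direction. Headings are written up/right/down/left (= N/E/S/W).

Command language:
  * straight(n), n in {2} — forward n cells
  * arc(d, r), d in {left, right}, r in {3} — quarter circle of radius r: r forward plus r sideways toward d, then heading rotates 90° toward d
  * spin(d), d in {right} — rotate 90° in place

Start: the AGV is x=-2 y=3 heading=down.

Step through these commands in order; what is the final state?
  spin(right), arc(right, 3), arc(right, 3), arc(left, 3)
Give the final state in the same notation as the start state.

x=1 y=12 heading=up

from: x=-2 y=3 heading=down
t=1 spin(right) ⇒ x=-2 y=3 heading=left
t=2 arc(right, 3) ⇒ x=-5 y=6 heading=up
t=3 arc(right, 3) ⇒ x=-2 y=9 heading=right
t=4 arc(left, 3) ⇒ x=1 y=12 heading=up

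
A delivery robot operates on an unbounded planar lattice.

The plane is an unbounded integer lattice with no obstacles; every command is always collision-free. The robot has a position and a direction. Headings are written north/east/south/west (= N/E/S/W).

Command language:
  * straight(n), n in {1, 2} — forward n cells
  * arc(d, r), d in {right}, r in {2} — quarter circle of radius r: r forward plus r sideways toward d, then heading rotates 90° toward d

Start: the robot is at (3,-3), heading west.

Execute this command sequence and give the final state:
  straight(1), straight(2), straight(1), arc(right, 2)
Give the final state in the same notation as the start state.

t0: at (3,-3), heading west
step 1 (straight(1)): at (2,-3), heading west
step 2 (straight(2)): at (0,-3), heading west
step 3 (straight(1)): at (-1,-3), heading west
step 4 (arc(right, 2)): at (-3,-1), heading north

at (-3,-1), heading north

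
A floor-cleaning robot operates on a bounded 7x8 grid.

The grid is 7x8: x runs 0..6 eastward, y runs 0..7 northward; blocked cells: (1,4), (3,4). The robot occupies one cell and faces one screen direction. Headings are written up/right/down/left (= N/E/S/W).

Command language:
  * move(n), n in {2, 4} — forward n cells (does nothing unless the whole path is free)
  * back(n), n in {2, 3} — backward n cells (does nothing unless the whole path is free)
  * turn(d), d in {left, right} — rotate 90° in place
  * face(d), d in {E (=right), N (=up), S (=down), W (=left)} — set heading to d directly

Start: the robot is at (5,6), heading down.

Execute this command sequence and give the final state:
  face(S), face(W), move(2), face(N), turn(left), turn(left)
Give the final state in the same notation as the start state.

initial: at (5,6), heading down
[1] after face(S): at (5,6), heading down
[2] after face(W): at (5,6), heading left
[3] after move(2): at (3,6), heading left
[4] after face(N): at (3,6), heading up
[5] after turn(left): at (3,6), heading left
[6] after turn(left): at (3,6), heading down

at (3,6), heading down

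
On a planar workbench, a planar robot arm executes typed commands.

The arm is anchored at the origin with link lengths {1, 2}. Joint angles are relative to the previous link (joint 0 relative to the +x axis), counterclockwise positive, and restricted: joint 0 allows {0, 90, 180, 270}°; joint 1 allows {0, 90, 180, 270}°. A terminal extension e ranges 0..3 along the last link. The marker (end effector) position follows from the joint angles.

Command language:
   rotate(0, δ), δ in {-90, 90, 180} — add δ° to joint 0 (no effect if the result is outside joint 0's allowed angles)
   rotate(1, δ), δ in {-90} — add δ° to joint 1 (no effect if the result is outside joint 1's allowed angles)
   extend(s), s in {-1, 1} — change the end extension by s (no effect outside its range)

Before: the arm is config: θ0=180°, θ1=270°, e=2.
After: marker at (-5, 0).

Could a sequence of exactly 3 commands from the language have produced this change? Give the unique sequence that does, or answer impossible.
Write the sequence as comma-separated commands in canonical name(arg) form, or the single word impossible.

t0: config: θ0=180°, θ1=270°, e=2
t=1 rotate(1, -90) ⇒ config: θ0=180°, θ1=180°, e=2
t=2 rotate(1, -90) ⇒ config: θ0=180°, θ1=90°, e=2
t=3 rotate(1, -90) ⇒ config: θ0=180°, θ1=0°, e=2
no other 3-command option fits: unique.

rotate(1, -90), rotate(1, -90), rotate(1, -90)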